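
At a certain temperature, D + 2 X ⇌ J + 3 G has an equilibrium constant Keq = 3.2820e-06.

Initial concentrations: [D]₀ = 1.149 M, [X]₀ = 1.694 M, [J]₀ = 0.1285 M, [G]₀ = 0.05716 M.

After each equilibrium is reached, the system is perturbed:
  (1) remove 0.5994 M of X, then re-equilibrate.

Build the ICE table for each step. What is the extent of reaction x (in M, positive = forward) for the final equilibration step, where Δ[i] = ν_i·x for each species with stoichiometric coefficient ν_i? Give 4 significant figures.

x = -0.003561 M

Q₀ = 7.2784e-06 vs Keq = 3.2820e-06 ⇒ Q>K, reverse
Step 1:
                  D         X         J         G
  init        1.149     1.694    0.1285   0.05716
  Δ        0.004212  0.008425 -0.004212  -0.01264
  eq          1.153     1.702    0.1243   0.04452
  solve Keq expr → x = -0.004212; check Q = 3.2820e-06
Then remove 0.5994 M of X.
Step 2:
                  D         X         J         G
  init        1.153     1.103    0.1243   0.04452
  Δ        0.003561  0.007121 -0.003561  -0.01068
  eq          1.157      1.11    0.1207   0.03384
  solve Keq expr → x = -0.003561; check Q = 3.2820e-06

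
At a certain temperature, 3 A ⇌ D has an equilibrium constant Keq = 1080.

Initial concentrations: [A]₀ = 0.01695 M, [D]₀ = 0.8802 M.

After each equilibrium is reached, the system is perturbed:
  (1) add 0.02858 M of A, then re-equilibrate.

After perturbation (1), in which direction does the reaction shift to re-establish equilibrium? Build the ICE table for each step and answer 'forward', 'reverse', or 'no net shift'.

Q₀ = 1.8075e+05 vs Keq = 1080 ⇒ Q>K, reverse
Step 1:
                  A         D
  Initial   0.01695    0.8802
  Change    0.07556  -0.02519
  Equil     0.09251     0.855
  solve Keq expr → x = -0.02519; check Q = 1080
Then add 0.02858 M of A.
Step 2:
                  A         D
  Initial    0.1211     0.855
  Change   -0.02824  0.009414
  Equil     0.09285    0.8644
  solve Keq expr → x = 0.009414; check Q = 1080

Direction: forward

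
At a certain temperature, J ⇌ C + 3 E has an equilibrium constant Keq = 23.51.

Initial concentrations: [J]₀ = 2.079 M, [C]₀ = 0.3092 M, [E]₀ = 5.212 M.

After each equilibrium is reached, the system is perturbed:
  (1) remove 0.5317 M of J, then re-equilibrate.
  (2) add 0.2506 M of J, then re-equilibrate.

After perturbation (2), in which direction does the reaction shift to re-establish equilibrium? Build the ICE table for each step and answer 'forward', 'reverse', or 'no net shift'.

Q₀ = 21.06 vs Keq = 23.51 ⇒ Q<K, forward
Step 1:
                  J         C         E
  Initial     2.079    0.3092     5.212
  Change   -0.02067   0.02067   0.06201
  Equil       2.058    0.3299     5.274
  solve Keq expr → x = 0.02067; check Q = 23.51
Then remove 0.5317 M of J.
Step 2:
                  J         C         E
  Initial     1.527    0.3299     5.274
  Change    0.05262  -0.05262   -0.1579
  Equil       1.579    0.2773     5.116
  solve Keq expr → x = -0.05262; check Q = 23.51
Then add 0.2506 M of J.
Step 3:
                  J         C         E
  Initial      1.83    0.2773     5.116
  Change   -0.02563   0.02563    0.0769
  Equil       1.804    0.3029     5.193
  solve Keq expr → x = 0.02563; check Q = 23.51

Direction: forward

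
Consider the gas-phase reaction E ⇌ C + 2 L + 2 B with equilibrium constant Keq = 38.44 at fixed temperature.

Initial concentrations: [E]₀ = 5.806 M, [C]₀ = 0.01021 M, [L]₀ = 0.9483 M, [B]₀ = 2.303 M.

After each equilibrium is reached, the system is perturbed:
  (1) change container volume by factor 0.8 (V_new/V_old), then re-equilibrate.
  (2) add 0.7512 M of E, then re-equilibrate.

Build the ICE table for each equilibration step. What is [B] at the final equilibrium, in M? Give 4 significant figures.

[B]_eq = 4.94 M

Q₀ = 0.008387 vs Keq = 38.44 ⇒ Q<K, forward
Step 1:
                   E          C          L          B
  I            5.806    0.01021     0.9483      2.303
  C           -1.037      1.037      2.074      2.074
  E            4.769      1.047      3.023      4.377
  solve Keq expr → x = 1.037; check Q = 38.44
Then change container volume by factor 0.8 (V_new/V_old).
Step 2:
                   E          C          L          B
  I            5.961      1.309      3.778      5.472
  C           0.3016    -0.3016    -0.6031    -0.6031
  E            6.263      1.008      3.175      4.868
  solve Keq expr → x = -0.3016; check Q = 38.44
Then add 0.7512 M of E.
Step 3:
                   E          C          L          B
  I            7.014      1.008      3.175      4.868
  C         -0.03563    0.03563    0.07125    0.07125
  E            6.978      1.043      3.246       4.94
  solve Keq expr → x = 0.03563; check Q = 38.44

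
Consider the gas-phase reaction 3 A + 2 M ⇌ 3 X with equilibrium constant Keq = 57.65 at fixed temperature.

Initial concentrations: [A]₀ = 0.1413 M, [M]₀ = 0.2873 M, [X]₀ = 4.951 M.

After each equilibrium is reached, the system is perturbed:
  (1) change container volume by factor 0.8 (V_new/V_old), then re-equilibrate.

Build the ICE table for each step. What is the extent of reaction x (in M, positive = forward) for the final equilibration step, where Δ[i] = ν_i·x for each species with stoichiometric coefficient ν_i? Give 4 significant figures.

x = 0.03648 M

Q₀ = 5.2117e+05 vs Keq = 57.65 ⇒ Q>K, reverse
Step 1:
                    A           M           X
  Initial      0.1413      0.2873       4.951
  Change       0.9517      0.6345     -0.9517
  Equil         1.093      0.9218       3.999
  solve Keq expr → x = -0.3172; check Q = 57.65
Then change container volume by factor 0.8 (V_new/V_old).
Step 2:
                    A           M           X
  Initial       1.366       1.152       4.999
  Change      -0.1094    -0.07296      0.1094
  Equil         1.257       1.079       5.109
  solve Keq expr → x = 0.03648; check Q = 57.65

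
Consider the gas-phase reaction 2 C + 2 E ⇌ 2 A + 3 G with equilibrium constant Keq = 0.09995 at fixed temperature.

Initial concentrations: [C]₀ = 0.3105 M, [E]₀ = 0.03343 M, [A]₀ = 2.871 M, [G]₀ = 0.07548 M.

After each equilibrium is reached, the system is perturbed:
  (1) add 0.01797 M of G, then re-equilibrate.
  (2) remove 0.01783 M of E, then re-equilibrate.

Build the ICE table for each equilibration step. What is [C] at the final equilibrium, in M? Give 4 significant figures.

[C]_eq = 0.3601 M

Q₀ = 32.9 vs Keq = 0.09995 ⇒ Q>K, reverse
Step 1:
                  C         E         A         G
  I          0.3105   0.03343     2.871   0.07548
  C         0.03726   0.03726  -0.03726  -0.05589
  E          0.3478   0.07069     2.834   0.01959
  solve Keq expr → x = -0.01863; check Q = 0.09995
Then add 0.01797 M of G.
Step 2:
                  C         E         A         G
  I          0.3478   0.07069     2.834   0.03756
  C         0.01041   0.01041  -0.01041  -0.01561
  E          0.3582    0.0811     2.823   0.02195
  solve Keq expr → x = -0.005204; check Q = 0.09995
Then remove 0.01783 M of E.
Step 3:
                  C         E         A         G
  I          0.3582   0.06327     2.823   0.02195
  C         0.00193   0.00193  -0.00193 -0.002895
  E          0.3601    0.0652     2.821   0.01906
  solve Keq expr → x = -9.6516e-04; check Q = 0.09995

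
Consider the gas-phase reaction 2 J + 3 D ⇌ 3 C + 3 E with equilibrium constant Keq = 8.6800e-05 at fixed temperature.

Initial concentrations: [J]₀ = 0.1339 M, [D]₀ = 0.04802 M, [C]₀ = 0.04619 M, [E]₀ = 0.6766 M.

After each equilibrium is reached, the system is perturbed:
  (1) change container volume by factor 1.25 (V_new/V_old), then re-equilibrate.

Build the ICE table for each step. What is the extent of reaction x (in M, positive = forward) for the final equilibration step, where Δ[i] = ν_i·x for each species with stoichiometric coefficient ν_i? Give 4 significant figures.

x = 3.8553e-05 M

Q₀ = 15.37 vs Keq = 8.6800e-05 ⇒ Q>K, reverse
Step 1:
                   J          D          C          E
  init        0.1339    0.04802    0.04619     0.6766
  Δ          0.02951    0.04426   -0.04426   -0.04426
  eq          0.1634    0.09228   0.001931     0.6323
  solve Keq expr → x = -0.01475; check Q = 8.6800e-05
Then change container volume by factor 1.25 (V_new/V_old).
Step 2:
                   J          D          C          E
  init        0.1307    0.07382   0.001545     0.5059
  Δ       -7.7106e-05 -1.1566e-04 1.1566e-04 1.1566e-04
  eq          0.1306    0.07371   0.001661      0.506
  solve Keq expr → x = 3.8553e-05; check Q = 8.6800e-05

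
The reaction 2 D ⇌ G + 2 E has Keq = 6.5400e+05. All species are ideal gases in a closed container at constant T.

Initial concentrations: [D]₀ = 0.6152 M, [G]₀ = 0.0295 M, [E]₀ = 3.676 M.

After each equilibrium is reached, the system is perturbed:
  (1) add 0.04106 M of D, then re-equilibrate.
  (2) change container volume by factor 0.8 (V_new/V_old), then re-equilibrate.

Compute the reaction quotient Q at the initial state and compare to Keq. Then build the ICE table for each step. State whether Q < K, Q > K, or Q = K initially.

Q₀ = 1.053 vs Keq = 6.5400e+05 ⇒ Q<K, forward
Step 1:
                   D          G          E
  Initial     0.6152     0.0295      3.676
  Change     -0.6121     0.3061     0.6121
  Equil     0.003072     0.3356      4.288
  solve Keq expr → x = 0.3061; check Q = 6.5400e+05
Then add 0.04106 M of D.
Step 2:
                   D          G          E
  Initial    0.04413     0.3356      4.288
  Change    -0.04094    0.02047    0.04094
  Equil     0.003194      0.356      4.329
  solve Keq expr → x = 0.02047; check Q = 6.5400e+05
Then change container volume by factor 0.8 (V_new/V_old).
Step 3:
                   D          G          E
  Initial   0.003993      0.445      5.411
  Change  4.6970e-04 -2.3485e-04 -4.6970e-04
  Equil     0.004462     0.4448      5.411
  solve Keq expr → x = -2.3485e-04; check Q = 6.5400e+05

Q₀ = 1.053; Q < K (proceeds forward)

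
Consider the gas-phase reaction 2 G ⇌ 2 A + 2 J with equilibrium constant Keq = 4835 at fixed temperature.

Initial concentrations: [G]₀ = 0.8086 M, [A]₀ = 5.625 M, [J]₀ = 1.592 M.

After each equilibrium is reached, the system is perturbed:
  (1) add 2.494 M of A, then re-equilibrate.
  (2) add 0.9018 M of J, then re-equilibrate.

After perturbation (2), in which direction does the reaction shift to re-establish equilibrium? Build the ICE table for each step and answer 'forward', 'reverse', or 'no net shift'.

Direction: reverse

Q₀ = 122.6 vs Keq = 4835 ⇒ Q<K, forward
Step 1:
                    G           A           J
  init         0.8086       5.625       1.592
  Δ            -0.611       0.611       0.611
  eq           0.1976       6.236       2.203
  solve Keq expr → x = 0.3055; check Q = 4835
Then add 2.494 M of A.
Step 2:
                    G           A           J
  init         0.1976        8.73       2.203
  Δ           0.06834    -0.06834    -0.06834
  eq           0.2659       8.662       2.135
  solve Keq expr → x = -0.03417; check Q = 4835
Then add 0.9018 M of J.
Step 3:
                    G           A           J
  init         0.2659       8.662       3.036
  Δ           0.09627    -0.09627    -0.09627
  eq           0.3622       8.565        2.94
  solve Keq expr → x = -0.04814; check Q = 4835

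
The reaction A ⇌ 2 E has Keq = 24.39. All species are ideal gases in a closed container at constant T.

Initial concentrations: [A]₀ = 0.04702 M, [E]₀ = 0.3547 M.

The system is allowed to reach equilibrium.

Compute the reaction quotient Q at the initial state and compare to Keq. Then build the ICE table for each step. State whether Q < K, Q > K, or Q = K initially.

Q₀ = 2.676 vs Keq = 24.39 ⇒ Q<K, forward
Step 1:
                   A          E
  init       0.04702     0.3547
  Δ         -0.03932    0.07864
  eq        0.007699     0.4333
  solve Keq expr → x = 0.03932; check Q = 24.39

Q₀ = 2.676; Q < K (proceeds forward)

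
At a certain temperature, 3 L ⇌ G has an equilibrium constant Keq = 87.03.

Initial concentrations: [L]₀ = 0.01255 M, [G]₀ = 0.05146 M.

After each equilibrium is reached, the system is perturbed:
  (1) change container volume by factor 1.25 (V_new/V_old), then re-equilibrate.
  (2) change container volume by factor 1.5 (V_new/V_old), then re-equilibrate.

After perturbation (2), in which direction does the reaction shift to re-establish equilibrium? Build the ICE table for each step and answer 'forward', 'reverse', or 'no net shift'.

Q₀ = 2.6034e+04 vs Keq = 87.03 ⇒ Q>K, reverse
Step 1:
                  L         G
  init      0.01255   0.05146
  Δ         0.05895  -0.01965
  eq         0.0715   0.03181
  solve Keq expr → x = -0.01965; check Q = 87.03
Then change container volume by factor 1.25 (V_new/V_old).
Step 2:
                  L         G
  init       0.0572   0.02545
  Δ        0.007062 -0.002354
  eq        0.06426   0.02309
  solve Keq expr → x = -0.002354; check Q = 87.03
Then change container volume by factor 1.5 (V_new/V_old).
Step 3:
                  L         G
  init      0.04284    0.0154
  Δ        0.009261 -0.003087
  eq         0.0521   0.01231
  solve Keq expr → x = -0.003087; check Q = 87.03

Direction: reverse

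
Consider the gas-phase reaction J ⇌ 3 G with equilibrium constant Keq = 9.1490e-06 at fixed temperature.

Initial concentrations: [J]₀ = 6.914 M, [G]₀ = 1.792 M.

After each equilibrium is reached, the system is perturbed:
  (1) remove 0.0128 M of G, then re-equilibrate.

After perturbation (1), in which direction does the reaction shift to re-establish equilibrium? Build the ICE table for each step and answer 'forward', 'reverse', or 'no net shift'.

Q₀ = 0.8323 vs Keq = 9.1490e-06 ⇒ Q>K, reverse
Step 1:
                   J          G
  init         6.914      1.792
  Δ           0.5837     -1.751
  eq           7.498    0.04094
  solve Keq expr → x = -0.5837; check Q = 9.1490e-06
Then remove 0.0128 M of G.
Step 2:
                   J          G
  init         7.498    0.02814
  Δ        -0.004264    0.01279
  eq           7.493    0.04093
  solve Keq expr → x = 0.004264; check Q = 9.1490e-06

Direction: forward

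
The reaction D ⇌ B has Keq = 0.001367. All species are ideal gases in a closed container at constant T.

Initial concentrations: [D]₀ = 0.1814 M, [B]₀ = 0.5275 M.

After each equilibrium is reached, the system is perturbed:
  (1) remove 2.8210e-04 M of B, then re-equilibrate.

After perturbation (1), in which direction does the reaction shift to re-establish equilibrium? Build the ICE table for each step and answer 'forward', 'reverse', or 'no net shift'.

Direction: forward

Q₀ = 2.908 vs Keq = 0.001367 ⇒ Q>K, reverse
Step 1:
                    D           B
  Initial      0.1814      0.5275
  Change       0.5265     -0.5265
  Equil        0.7079  9.6774e-04
  solve Keq expr → x = -0.5265; check Q = 0.001367
Then remove 2.8210e-04 M of B.
Step 2:
                    D           B
  Initial      0.7079  6.8564e-04
  Change  -2.8171e-04  2.8171e-04
  Equil        0.7077  9.6736e-04
  solve Keq expr → x = 2.8171e-04; check Q = 0.001367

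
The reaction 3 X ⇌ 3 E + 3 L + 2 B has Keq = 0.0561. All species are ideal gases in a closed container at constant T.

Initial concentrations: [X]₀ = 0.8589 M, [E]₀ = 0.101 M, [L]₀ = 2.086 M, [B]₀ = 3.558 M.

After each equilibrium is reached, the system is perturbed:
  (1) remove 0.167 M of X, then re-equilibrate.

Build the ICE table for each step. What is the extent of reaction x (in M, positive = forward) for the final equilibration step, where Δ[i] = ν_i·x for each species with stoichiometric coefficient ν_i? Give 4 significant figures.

x = -0.003998 M

Q₀ = 0.1868 vs Keq = 0.0561 ⇒ Q>K, reverse
Step 1:
                   X          E          L          B
  Initial     0.8589      0.101      2.086      3.558
  Change     0.02975   -0.02975   -0.02975   -0.01983
  Equil       0.8886    0.07125      2.056      3.538
  solve Keq expr → x = -0.009916; check Q = 0.0561
Then remove 0.167 M of X.
Step 2:
                   X          E          L          B
  Initial     0.7216    0.07125      2.056      3.538
  Change     0.01199   -0.01199   -0.01199  -0.007996
  Equil       0.7336    0.05926      2.044       3.53
  solve Keq expr → x = -0.003998; check Q = 0.0561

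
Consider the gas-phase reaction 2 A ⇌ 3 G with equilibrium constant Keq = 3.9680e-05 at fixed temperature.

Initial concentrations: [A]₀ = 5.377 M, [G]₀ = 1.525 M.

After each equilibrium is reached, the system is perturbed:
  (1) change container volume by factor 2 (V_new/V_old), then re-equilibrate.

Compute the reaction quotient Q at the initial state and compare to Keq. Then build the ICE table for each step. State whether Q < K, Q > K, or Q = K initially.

Q₀ = 0.1227; Q > K (proceeds reverse)

Q₀ = 0.1227 vs Keq = 3.9680e-05 ⇒ Q>K, reverse
Step 1:
                  A         G
  init        5.377     1.525
  Δ           0.939    -1.408
  eq          6.316    0.1165
  solve Keq expr → x = -0.4695; check Q = 3.9680e-05
Then change container volume by factor 2 (V_new/V_old).
Step 2:
                  A         G
  init        3.158   0.05827
  Δ       -0.009994   0.01499
  eq          3.148   0.07326
  solve Keq expr → x = 0.004997; check Q = 3.9680e-05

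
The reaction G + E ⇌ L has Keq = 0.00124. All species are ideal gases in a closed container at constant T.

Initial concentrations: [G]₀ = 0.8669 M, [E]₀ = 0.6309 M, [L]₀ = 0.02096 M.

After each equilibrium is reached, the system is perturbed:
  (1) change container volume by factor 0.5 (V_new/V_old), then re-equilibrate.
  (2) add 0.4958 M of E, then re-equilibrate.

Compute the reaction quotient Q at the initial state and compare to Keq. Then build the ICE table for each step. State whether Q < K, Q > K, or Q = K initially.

Q₀ = 0.03832 vs Keq = 0.00124 ⇒ Q>K, reverse
Step 1:
                  G         E         L
  init       0.8669    0.6309   0.02096
  Δ         0.02024   0.02024  -0.02024
  eq         0.8871    0.6511 7.1630e-04
  solve Keq expr → x = -0.02024; check Q = 0.00124
Then change container volume by factor 0.5 (V_new/V_old).
Step 2:
                  G         E         L
  init        1.774     1.302  0.001433
  Δ       -0.001427 -0.001427  0.001427
  eq          1.773     1.301   0.00286
  solve Keq expr → x = 0.001427; check Q = 0.00124
Then add 0.4958 M of E.
Step 3:
                  G         E         L
  init        1.773     1.797   0.00286
  Δ       -0.001085 -0.001085  0.001085
  eq          1.772     1.796  0.003945
  solve Keq expr → x = 0.001085; check Q = 0.00124

Q₀ = 0.03832; Q > K (proceeds reverse)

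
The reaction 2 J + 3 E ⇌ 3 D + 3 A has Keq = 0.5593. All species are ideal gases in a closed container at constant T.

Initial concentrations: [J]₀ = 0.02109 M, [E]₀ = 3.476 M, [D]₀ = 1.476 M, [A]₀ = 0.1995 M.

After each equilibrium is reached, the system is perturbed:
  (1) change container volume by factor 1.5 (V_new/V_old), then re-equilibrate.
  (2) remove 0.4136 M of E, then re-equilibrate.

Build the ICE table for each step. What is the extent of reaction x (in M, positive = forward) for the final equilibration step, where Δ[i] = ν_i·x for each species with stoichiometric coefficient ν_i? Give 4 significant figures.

Q₀ = 1.367 vs Keq = 0.5593 ⇒ Q>K, reverse
Step 1:
                    J           E           D           A
  init        0.02109       3.476       1.476      0.1995
  Δ          0.008304     0.01246    -0.01246    -0.01246
  eq          0.02939       3.488       1.464       0.187
  solve Keq expr → x = -0.004152; check Q = 0.5593
Then change container volume by factor 1.5 (V_new/V_old).
Step 2:
                    J           E           D           A
  init         0.0196       2.326      0.9757      0.1247
  Δ         -0.002671   -0.004007    0.004007    0.004007
  eq          0.01692       2.322      0.9797      0.1287
  solve Keq expr → x = 0.001336; check Q = 0.5593
Then remove 0.4136 M of E.
Step 3:
                    J           E           D           A
  init        0.01692       1.908      0.9797      0.1287
  Δ          0.003951    0.005927   -0.005927   -0.005927
  eq          0.02088       1.914      0.9738      0.1228
  solve Keq expr → x = -0.001976; check Q = 0.5593

x = -0.001976 M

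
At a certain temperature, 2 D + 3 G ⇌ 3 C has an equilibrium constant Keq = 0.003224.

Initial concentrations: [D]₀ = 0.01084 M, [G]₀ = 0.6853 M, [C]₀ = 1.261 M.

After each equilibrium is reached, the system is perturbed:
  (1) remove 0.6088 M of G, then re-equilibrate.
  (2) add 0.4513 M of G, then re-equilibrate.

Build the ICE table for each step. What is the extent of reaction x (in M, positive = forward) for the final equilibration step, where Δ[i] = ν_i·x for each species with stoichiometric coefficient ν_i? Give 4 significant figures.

x = 0.01487 M

Q₀ = 5.3021e+04 vs Keq = 0.003224 ⇒ Q>K, reverse
Step 1:
                  D         G         C
  I         0.01084    0.6853     1.261
  C          0.7036     1.055    -1.055
  E          0.7145     1.741    0.2055
  solve Keq expr → x = -0.3518; check Q = 0.003224
Then remove 0.6088 M of G.
Step 2:
                  D         G         C
  I          0.7145     1.132    0.2055
  C         0.03977   0.05966  -0.05966
  E          0.7543     1.192    0.1459
  solve Keq expr → x = -0.01989; check Q = 0.003224
Then add 0.4513 M of G.
Step 3:
                  D         G         C
  I          0.7543     1.643    0.1459
  C        -0.02974  -0.04461   0.04461
  E          0.7245     1.598    0.1905
  solve Keq expr → x = 0.01487; check Q = 0.003224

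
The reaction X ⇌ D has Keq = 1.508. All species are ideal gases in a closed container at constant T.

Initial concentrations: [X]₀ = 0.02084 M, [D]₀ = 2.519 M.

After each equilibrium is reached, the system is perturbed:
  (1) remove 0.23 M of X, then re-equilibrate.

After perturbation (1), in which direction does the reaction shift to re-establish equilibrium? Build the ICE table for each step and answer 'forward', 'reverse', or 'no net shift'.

Direction: reverse

Q₀ = 120.9 vs Keq = 1.508 ⇒ Q>K, reverse
Step 1:
                  X         D
  Initial   0.02084     2.519
  Change     0.9919   -0.9919
  Equil       1.013     1.527
  solve Keq expr → x = -0.9919; check Q = 1.508
Then remove 0.23 M of X.
Step 2:
                  X         D
  Initial    0.7827     1.527
  Change     0.1383   -0.1383
  Equil       0.921     1.389
  solve Keq expr → x = -0.1383; check Q = 1.508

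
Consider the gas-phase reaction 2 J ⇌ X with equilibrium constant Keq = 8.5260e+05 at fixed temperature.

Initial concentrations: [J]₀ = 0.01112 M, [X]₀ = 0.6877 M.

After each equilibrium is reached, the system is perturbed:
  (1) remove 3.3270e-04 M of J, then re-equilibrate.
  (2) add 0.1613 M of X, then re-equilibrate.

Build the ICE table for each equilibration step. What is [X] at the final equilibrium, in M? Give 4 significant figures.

[X]_eq = 0.8539 M

Q₀ = 5561 vs Keq = 8.5260e+05 ⇒ Q<K, forward
Step 1:
                   J          X
  init       0.01112     0.6877
  Δ         -0.01022   0.005109
  eq      9.0143e-04     0.6928
  solve Keq expr → x = 0.005109; check Q = 8.5260e+05
Then remove 3.3270e-04 M of J.
Step 2:
                   J          X
  init    5.6873e-04     0.6928
  Δ       3.3259e-04 -1.6630e-04
  eq      9.0133e-04     0.6926
  solve Keq expr → x = -1.6630e-04; check Q = 8.5260e+05
Then add 0.1613 M of X.
Step 3:
                   J          X
  init    9.0133e-04     0.8539
  Δ       9.9432e-05 -4.9716e-05
  eq        0.001001     0.8539
  solve Keq expr → x = -4.9716e-05; check Q = 8.5260e+05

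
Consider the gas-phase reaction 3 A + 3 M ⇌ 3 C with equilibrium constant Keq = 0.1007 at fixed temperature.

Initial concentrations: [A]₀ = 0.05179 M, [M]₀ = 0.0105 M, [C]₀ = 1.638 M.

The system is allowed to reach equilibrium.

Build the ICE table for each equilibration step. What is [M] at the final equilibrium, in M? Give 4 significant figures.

[M]_eq = 1.083 M

Q₀ = 2.7330e+10 vs Keq = 0.1007 ⇒ Q>K, reverse
Step 1:
                  A         M         C
  Initial   0.05179    0.0105     1.638
  Change      1.072     1.072    -1.072
  Equil       1.124     1.083     0.566
  solve Keq expr → x = -0.3573; check Q = 0.1007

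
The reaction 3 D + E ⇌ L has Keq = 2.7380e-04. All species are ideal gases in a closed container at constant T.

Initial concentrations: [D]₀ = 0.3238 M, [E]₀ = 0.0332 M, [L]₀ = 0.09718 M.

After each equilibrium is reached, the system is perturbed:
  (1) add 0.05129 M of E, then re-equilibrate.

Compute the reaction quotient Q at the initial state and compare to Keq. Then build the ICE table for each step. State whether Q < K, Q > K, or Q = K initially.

Q₀ = 86.22 vs Keq = 2.7380e-04 ⇒ Q>K, reverse
Step 1:
                  D         E         L
  I          0.3238    0.0332   0.09718
  C          0.2915   0.09717  -0.09717
  E          0.6153    0.1304 8.3159e-06
  solve Keq expr → x = -0.09717; check Q = 2.7380e-04
Then add 0.05129 M of E.
Step 2:
                  D         E         L
  I          0.6153    0.1817 8.3159e-06
  C       -9.8125e-06 -3.2708e-06 3.2708e-06
  E          0.6153    0.1817 1.1587e-05
  solve Keq expr → x = 3.2708e-06; check Q = 2.7380e-04

Q₀ = 86.22; Q > K (proceeds reverse)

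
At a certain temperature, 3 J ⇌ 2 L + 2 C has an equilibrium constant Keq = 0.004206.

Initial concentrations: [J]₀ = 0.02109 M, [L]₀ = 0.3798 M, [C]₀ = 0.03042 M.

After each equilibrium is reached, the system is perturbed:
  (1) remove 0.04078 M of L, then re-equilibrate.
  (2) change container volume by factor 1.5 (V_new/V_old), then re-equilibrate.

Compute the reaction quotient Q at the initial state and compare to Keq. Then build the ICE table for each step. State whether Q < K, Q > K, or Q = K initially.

Q₀ = 14.23 vs Keq = 0.004206 ⇒ Q>K, reverse
Step 1:
                  J         L         C
  init      0.02109    0.3798   0.03042
  Δ         0.04132  -0.02755  -0.02755
  eq        0.06241    0.3523  0.002871
  solve Keq expr → x = -0.01377; check Q = 0.004206
Then remove 0.04078 M of L.
Step 2:
                  J         L         C
  init      0.06241    0.3115  0.002871
  Δ       -5.0022e-04 3.3348e-04 3.3348e-04
  eq        0.06191    0.3118  0.003204
  solve Keq expr → x = 1.6674e-04; check Q = 0.004206
Then change container volume by factor 1.5 (V_new/V_old).
Step 3:
                  J         L         C
  init      0.04128    0.2079  0.002136
  Δ       -6.2385e-04 4.1590e-04 4.1590e-04
  eq        0.04065    0.2083  0.002552
  solve Keq expr → x = 2.0795e-04; check Q = 0.004206

Q₀ = 14.23; Q > K (proceeds reverse)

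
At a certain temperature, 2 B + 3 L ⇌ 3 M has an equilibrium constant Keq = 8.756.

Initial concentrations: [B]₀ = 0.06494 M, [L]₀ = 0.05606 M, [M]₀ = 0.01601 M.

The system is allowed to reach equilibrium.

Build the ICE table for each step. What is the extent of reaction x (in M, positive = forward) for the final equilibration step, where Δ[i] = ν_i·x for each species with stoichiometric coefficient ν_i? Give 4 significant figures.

x = 6.0809e-04 M

Q₀ = 5.523 vs Keq = 8.756 ⇒ Q<K, forward
Step 1:
                  B         L         M
  init      0.06494   0.05606   0.01601
  Δ       -0.001216 -0.001824  0.001824
  eq        0.06372   0.05424   0.01783
  solve Keq expr → x = 6.0809e-04; check Q = 8.756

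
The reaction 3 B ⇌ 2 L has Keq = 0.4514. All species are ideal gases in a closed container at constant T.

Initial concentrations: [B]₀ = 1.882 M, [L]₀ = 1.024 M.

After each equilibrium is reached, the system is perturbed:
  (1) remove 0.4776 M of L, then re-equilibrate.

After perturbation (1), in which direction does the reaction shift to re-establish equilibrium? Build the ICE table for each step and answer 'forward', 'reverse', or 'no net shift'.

Q₀ = 0.1573 vs Keq = 0.4514 ⇒ Q<K, forward
Step 1:
                  B         L
  Initial     1.882     1.024
  Change    -0.3587    0.2391
  Equil       1.523     1.263
  solve Keq expr → x = 0.1196; check Q = 0.4514
Then remove 0.4776 M of L.
Step 2:
                  B         L
  Initial     1.523    0.7855
  Change    -0.2573    0.1715
  Equil       1.266    0.9571
  solve Keq expr → x = 0.08576; check Q = 0.4514

Direction: forward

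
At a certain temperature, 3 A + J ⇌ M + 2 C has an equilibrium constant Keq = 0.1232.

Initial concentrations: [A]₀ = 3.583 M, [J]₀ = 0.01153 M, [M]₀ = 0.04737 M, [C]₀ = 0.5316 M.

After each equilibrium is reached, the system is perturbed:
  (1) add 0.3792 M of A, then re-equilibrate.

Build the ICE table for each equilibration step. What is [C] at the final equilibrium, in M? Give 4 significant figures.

Q₀ = 0.02524 vs Keq = 0.1232 ⇒ Q<K, forward
Step 1:
                    A           J           M           C
  init          3.583     0.01153     0.04737      0.5316
  Δ           -0.0255   -0.008499    0.008499       0.017
  eq            3.558    0.003031     0.05587      0.5486
  solve Keq expr → x = 0.008499; check Q = 0.1232
Then add 0.3792 M of A.
Step 2:
                    A           J           M           C
  init          3.937    0.003031     0.05587      0.5486
  Δ         -0.002244 -7.4806e-04  7.4806e-04    0.001496
  eq            3.934    0.002283     0.05662      0.5501
  solve Keq expr → x = 7.4806e-04; check Q = 0.1232

[C]_eq = 0.5501 M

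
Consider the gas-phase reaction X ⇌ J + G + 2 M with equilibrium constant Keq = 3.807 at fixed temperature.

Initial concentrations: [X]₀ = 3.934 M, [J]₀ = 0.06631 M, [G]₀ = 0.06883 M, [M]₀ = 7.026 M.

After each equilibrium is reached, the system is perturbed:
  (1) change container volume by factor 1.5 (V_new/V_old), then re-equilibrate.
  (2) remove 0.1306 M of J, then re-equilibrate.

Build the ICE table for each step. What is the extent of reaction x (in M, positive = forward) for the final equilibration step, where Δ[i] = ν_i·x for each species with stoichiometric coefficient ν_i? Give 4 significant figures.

x = 0.05382 M

Q₀ = 0.05727 vs Keq = 3.807 ⇒ Q<K, forward
Step 1:
                  X         J         G         M
  init        3.934   0.06631   0.06883     7.026
  Δ         -0.4009    0.4009    0.4009    0.8019
  eq          3.533    0.4673    0.4698     7.828
  solve Keq expr → x = 0.4009; check Q = 3.807
Then change container volume by factor 1.5 (V_new/V_old).
Step 2:
                  X         J         G         M
  init        2.355    0.3115    0.3132     5.219
  Δ         -0.1981    0.1981    0.1981    0.3961
  eq          2.157    0.5096    0.5112     5.615
  solve Keq expr → x = 0.1981; check Q = 3.807
Then remove 0.1306 M of J.
Step 3:
                  X         J         G         M
  init        2.157     0.379    0.5112     5.615
  Δ        -0.05382   0.05382   0.05382    0.1076
  eq          2.103    0.4328    0.5651     5.722
  solve Keq expr → x = 0.05382; check Q = 3.807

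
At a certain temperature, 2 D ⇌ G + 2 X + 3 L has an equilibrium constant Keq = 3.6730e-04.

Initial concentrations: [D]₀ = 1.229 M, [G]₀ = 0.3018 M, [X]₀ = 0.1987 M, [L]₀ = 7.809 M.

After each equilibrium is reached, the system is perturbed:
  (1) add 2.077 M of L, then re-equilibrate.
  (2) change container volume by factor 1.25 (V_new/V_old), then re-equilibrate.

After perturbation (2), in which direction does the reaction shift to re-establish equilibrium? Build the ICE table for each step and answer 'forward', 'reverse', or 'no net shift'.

Q₀ = 3.757 vs Keq = 3.6730e-04 ⇒ Q>K, reverse
Step 1:
                   D          G          X          L
  Initial      1.229     0.3018     0.1987      7.809
  Change      0.1958   -0.09788    -0.1958    -0.2936
  Equil        1.425     0.2039   0.002935      7.515
  solve Keq expr → x = -0.09788; check Q = 3.6730e-04
Then add 2.077 M of L.
Step 2:
                   D          G          X          L
  Initial      1.425     0.2039   0.002935      9.592
  Change  8.9567e-04 -4.4783e-04 -8.9567e-04  -0.001343
  Equil        1.426     0.2035   0.002039      9.591
  solve Keq expr → x = -4.4783e-04; check Q = 3.6730e-04
Then change container volume by factor 1.25 (V_new/V_old).
Step 3:
                   D          G          X          L
  Initial      1.141     0.1628   0.001631      7.673
  Change  -9.1141e-04 4.5570e-04 9.1141e-04   0.001367
  Equil         1.14     0.1632   0.002543      7.674
  solve Keq expr → x = 4.5570e-04; check Q = 3.6730e-04

Direction: forward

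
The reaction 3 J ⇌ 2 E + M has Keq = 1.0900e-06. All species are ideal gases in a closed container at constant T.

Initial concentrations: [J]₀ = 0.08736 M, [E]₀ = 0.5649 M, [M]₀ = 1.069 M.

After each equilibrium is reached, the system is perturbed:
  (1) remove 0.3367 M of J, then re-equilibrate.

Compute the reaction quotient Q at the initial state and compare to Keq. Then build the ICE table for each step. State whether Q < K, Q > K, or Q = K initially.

Q₀ = 511.7; Q > K (proceeds reverse)

Q₀ = 511.7 vs Keq = 1.0900e-06 ⇒ Q>K, reverse
Step 1:
                  J         E         M
  init      0.08736    0.5649     1.069
  Δ          0.8458   -0.5638   -0.2819
  eq         0.9331  0.001061    0.7871
  solve Keq expr → x = -0.2819; check Q = 1.0900e-06
Then remove 0.3367 M of J.
Step 2:
                  J         E         M
  init       0.5964  0.001061    0.7871
  Δ       7.7633e-04 -5.1755e-04 -2.5878e-04
  eq         0.5972 5.4319e-04    0.7868
  solve Keq expr → x = -2.5878e-04; check Q = 1.0900e-06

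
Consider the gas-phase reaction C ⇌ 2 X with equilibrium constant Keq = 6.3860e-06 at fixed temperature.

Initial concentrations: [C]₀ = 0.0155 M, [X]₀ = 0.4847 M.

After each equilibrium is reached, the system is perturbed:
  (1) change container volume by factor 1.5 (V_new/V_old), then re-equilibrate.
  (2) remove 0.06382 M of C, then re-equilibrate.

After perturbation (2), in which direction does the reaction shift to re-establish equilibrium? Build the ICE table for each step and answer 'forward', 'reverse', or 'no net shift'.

Direction: reverse

Q₀ = 15.16 vs Keq = 6.3860e-06 ⇒ Q>K, reverse
Step 1:
                   C          X
  I           0.0155     0.4847
  C           0.2417    -0.4834
  E           0.2572   0.001282
  solve Keq expr → x = -0.2417; check Q = 6.3860e-06
Then change container volume by factor 1.5 (V_new/V_old).
Step 2:
                   C          X
  I           0.1715 8.5441e-04
  C       -9.5866e-05 1.9173e-04
  E           0.1714   0.001046
  solve Keq expr → x = 9.5866e-05; check Q = 6.3860e-06
Then remove 0.06382 M of C.
Step 3:
                   C          X
  I           0.1076   0.001046
  C       1.0848e-04 -2.1695e-04
  E           0.1077 8.2919e-04
  solve Keq expr → x = -1.0848e-04; check Q = 6.3860e-06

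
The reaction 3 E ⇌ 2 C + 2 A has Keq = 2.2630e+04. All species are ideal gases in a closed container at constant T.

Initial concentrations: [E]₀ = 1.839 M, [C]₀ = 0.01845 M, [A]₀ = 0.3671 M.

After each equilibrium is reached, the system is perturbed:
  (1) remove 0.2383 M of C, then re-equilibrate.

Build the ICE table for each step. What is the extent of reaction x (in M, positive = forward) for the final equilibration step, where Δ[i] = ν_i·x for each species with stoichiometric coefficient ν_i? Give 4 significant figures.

x = 0.002365 M

Q₀ = 7.3759e-06 vs Keq = 2.2630e+04 ⇒ Q<K, forward
Step 1:
                   E          C          A
  init         1.839    0.01845     0.3671
  Δ           -1.785       1.19       1.19
  eq         0.05389      1.209      1.557
  solve Keq expr → x = 0.595; check Q = 2.2630e+04
Then remove 0.2383 M of C.
Step 2:
                   E          C          A
  init       0.05389     0.9702      1.557
  Δ        -0.007094   0.004729   0.004729
  eq         0.04679      0.975      1.562
  solve Keq expr → x = 0.002365; check Q = 2.2630e+04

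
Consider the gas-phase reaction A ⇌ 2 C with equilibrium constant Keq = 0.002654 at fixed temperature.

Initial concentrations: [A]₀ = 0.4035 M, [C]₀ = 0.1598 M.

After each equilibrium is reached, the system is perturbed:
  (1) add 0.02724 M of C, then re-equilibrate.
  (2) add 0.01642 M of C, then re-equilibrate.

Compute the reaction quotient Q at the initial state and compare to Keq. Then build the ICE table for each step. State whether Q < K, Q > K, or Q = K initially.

Q₀ = 0.06329 vs Keq = 0.002654 ⇒ Q>K, reverse
Step 1:
                   A          C
  init        0.4035     0.1598
  Δ          0.06232    -0.1246
  eq          0.4658    0.03516
  solve Keq expr → x = -0.06232; check Q = 0.002654
Then add 0.02724 M of C.
Step 2:
                   A          C
  init        0.4658     0.0624
  Δ          0.01337   -0.02674
  eq          0.4792    0.03566
  solve Keq expr → x = -0.01337; check Q = 0.002654
Then add 0.01642 M of C.
Step 3:
                   A          C
  init        0.4792    0.05208
  Δ         0.008061   -0.01612
  eq          0.4872    0.03596
  solve Keq expr → x = -0.008061; check Q = 0.002654

Q₀ = 0.06329; Q > K (proceeds reverse)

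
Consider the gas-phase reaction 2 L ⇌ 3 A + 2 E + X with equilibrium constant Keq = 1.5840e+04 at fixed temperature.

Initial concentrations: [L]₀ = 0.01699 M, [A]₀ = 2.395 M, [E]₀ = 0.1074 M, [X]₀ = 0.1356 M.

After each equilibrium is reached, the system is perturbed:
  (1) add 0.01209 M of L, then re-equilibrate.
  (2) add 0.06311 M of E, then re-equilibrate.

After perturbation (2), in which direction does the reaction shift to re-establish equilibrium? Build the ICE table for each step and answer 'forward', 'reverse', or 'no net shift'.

Direction: reverse

Q₀ = 74.44 vs Keq = 1.5840e+04 ⇒ Q<K, forward
Step 1:
                  L         A         E         X
  I         0.01699     2.395    0.1074    0.1356
  C         -0.0156    0.0234    0.0156  0.007799
  E        0.001392     2.418     0.123    0.1434
  solve Keq expr → x = 0.007799; check Q = 1.5840e+04
Then add 0.01209 M of L.
Step 2:
                  L         A         E         X
  I         0.01348     2.418     0.123    0.1434
  C        -0.01191   0.01786   0.01191  0.005953
  E        0.001575     2.436    0.1349    0.1494
  solve Keq expr → x = 0.005953; check Q = 1.5840e+04
Then add 0.06311 M of E.
Step 3:
                  L         A         E         X
  I        0.001575     2.436     0.198    0.1494
  C       7.2412e-04 -0.001086 -7.2412e-04 -3.6206e-04
  E        0.002299     2.435    0.1973     0.149
  solve Keq expr → x = -3.6206e-04; check Q = 1.5840e+04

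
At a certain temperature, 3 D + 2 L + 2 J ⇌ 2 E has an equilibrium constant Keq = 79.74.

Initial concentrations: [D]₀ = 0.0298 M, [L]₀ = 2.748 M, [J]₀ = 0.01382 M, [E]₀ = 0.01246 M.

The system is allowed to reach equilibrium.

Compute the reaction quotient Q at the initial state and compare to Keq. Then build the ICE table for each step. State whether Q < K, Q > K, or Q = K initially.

Q₀ = 4068; Q > K (proceeds reverse)

Q₀ = 4068 vs Keq = 79.74 ⇒ Q>K, reverse
Step 1:
                   D          L          J          E
  Initial     0.0298      2.748    0.01382    0.01246
  Change     0.01187   0.007911   0.007911  -0.007911
  Equil      0.04167      2.756    0.02173   0.004549
  solve Keq expr → x = -0.003956; check Q = 79.74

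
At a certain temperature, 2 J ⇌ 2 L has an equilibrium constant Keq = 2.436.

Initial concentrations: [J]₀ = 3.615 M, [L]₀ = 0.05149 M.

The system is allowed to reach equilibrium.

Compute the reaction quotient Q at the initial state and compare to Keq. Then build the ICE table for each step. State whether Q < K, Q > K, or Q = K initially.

Q₀ = 2.0288e-04 vs Keq = 2.436 ⇒ Q<K, forward
Step 1:
                   J          L
  I            3.615    0.05149
  C           -2.183      2.183
  E            1.432      2.235
  solve Keq expr → x = 1.092; check Q = 2.436

Q₀ = 2.0288e-04; Q < K (proceeds forward)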